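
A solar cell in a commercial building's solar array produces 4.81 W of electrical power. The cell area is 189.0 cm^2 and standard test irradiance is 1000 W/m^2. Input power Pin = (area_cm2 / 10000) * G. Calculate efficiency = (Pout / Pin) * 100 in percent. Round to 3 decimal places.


First compute the input power:
  Pin = area_cm2 / 10000 * G = 189.0 / 10000 * 1000 = 18.9 W
Then compute efficiency:
  Efficiency = (Pout / Pin) * 100 = (4.81 / 18.9) * 100
  Efficiency = 25.450%

25.450


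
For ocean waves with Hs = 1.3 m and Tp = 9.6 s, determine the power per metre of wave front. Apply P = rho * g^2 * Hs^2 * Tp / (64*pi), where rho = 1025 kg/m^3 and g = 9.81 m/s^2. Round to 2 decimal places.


Apply wave power formula:
  g^2 = 9.81^2 = 96.2361
  Hs^2 = 1.3^2 = 1.69
  Numerator = rho * g^2 * Hs^2 * Tp = 1025 * 96.2361 * 1.69 * 9.6 = 1600367.85
  Denominator = 64 * pi = 201.0619
  P = 1600367.85 / 201.0619 = 7959.58 W/m

7959.58


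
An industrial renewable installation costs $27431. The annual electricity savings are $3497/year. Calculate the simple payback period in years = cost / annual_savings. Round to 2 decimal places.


Simple payback period = initial cost / annual savings
Payback = 27431 / 3497
Payback = 7.84 years

7.84


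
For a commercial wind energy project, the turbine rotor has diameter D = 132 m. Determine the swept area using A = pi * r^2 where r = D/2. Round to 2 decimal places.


Compute the rotor radius:
  r = D / 2 = 132 / 2 = 66.0 m
Calculate swept area:
  A = pi * r^2 = pi * 66.0^2
  A = 13684.78 m^2

13684.78


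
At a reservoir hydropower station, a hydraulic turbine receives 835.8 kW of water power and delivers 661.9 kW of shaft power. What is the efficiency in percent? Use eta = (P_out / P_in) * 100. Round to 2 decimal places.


Turbine efficiency = (output power / input power) * 100
eta = (661.9 / 835.8) * 100
eta = 79.19%

79.19


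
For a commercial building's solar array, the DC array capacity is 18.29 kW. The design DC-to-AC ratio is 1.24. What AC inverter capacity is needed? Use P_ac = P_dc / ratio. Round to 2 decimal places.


The inverter AC capacity is determined by the DC/AC ratio.
Given: P_dc = 18.29 kW, DC/AC ratio = 1.24
P_ac = P_dc / ratio = 18.29 / 1.24
P_ac = 14.75 kW

14.75


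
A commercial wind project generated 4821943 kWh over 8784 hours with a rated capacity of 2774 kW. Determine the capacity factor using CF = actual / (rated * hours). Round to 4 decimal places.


Capacity factor = actual output / maximum possible output
Maximum possible = rated * hours = 2774 * 8784 = 24366816 kWh
CF = 4821943 / 24366816
CF = 0.1979

0.1979


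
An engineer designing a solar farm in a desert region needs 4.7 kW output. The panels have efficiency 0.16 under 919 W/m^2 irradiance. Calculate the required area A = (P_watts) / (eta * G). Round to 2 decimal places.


Convert target power to watts: P = 4.7 * 1000 = 4700.0 W
Compute denominator: eta * G = 0.16 * 919 = 147.04
Required area A = P / (eta * G) = 4700.0 / 147.04
A = 31.96 m^2

31.96


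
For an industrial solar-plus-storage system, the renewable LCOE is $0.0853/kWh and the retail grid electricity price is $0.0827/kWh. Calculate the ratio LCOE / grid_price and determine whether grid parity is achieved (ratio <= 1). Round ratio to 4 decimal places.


Compare LCOE to grid price:
  LCOE = $0.0853/kWh, Grid price = $0.0827/kWh
  Ratio = LCOE / grid_price = 0.0853 / 0.0827 = 1.0314
  Grid parity achieved (ratio <= 1)? no

1.0314


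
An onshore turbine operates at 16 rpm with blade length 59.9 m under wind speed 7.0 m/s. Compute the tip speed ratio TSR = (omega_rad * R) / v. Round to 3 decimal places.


Convert rotational speed to rad/s:
  omega = 16 * 2 * pi / 60 = 1.6755 rad/s
Compute tip speed:
  v_tip = omega * R = 1.6755 * 59.9 = 100.363 m/s
Tip speed ratio:
  TSR = v_tip / v_wind = 100.363 / 7.0 = 14.338

14.338


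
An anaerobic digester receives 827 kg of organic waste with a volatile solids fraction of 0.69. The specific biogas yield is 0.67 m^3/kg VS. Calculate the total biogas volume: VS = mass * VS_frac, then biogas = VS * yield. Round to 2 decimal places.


Compute volatile solids:
  VS = mass * VS_fraction = 827 * 0.69 = 570.63 kg
Calculate biogas volume:
  Biogas = VS * specific_yield = 570.63 * 0.67
  Biogas = 382.32 m^3

382.32


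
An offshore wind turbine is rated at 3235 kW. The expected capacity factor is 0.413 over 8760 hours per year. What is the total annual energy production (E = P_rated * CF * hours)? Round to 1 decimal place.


Annual energy = rated_kW * capacity_factor * hours_per_year
Given: P_rated = 3235 kW, CF = 0.413, hours = 8760
E = 3235 * 0.413 * 8760
E = 11703841.8 kWh

11703841.8


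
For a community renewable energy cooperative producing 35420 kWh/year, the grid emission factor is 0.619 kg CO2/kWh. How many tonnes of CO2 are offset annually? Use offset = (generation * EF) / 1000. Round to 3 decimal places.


CO2 offset in kg = generation * emission_factor
CO2 offset = 35420 * 0.619 = 21924.98 kg
Convert to tonnes:
  CO2 offset = 21924.98 / 1000 = 21.925 tonnes

21.925


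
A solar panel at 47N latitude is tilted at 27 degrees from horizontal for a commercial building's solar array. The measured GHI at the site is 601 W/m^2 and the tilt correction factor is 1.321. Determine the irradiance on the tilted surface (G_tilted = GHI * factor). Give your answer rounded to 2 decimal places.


Identify the given values:
  GHI = 601 W/m^2, tilt correction factor = 1.321
Apply the formula G_tilted = GHI * factor:
  G_tilted = 601 * 1.321
  G_tilted = 793.92 W/m^2

793.92


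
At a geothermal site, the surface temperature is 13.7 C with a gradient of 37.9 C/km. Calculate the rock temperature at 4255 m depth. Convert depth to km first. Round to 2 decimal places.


Convert depth to km: 4255 / 1000 = 4.255 km
Temperature increase = gradient * depth_km = 37.9 * 4.255 = 161.26 C
Temperature at depth = T_surface + delta_T = 13.7 + 161.26
T = 174.96 C

174.96


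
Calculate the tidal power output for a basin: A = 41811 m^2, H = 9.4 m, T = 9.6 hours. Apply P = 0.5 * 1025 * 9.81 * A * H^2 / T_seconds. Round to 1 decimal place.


Convert period to seconds: T = 9.6 * 3600 = 34560.0 s
H^2 = 9.4^2 = 88.36
P = 0.5 * rho * g * A * H^2 / T
P = 0.5 * 1025 * 9.81 * 41811 * 88.36 / 34560.0
P = 537446.7 W

537446.7


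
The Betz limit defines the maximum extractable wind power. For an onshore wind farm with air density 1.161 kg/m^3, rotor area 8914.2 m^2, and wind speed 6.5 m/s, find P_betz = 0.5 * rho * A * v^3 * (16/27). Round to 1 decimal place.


The Betz coefficient Cp_max = 16/27 = 0.5926
v^3 = 6.5^3 = 274.625
P_betz = 0.5 * rho * A * v^3 * Cp_max
P_betz = 0.5 * 1.161 * 8914.2 * 274.625 * 0.5926
P_betz = 842133.4 W

842133.4


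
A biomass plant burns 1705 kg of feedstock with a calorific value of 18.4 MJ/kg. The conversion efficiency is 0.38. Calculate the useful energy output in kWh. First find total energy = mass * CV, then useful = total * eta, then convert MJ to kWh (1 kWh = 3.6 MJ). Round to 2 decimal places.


Total energy = mass * CV = 1705 * 18.4 = 31372.0 MJ
Useful energy = total * eta = 31372.0 * 0.38 = 11921.36 MJ
Convert to kWh: 11921.36 / 3.6
Useful energy = 3311.49 kWh

3311.49


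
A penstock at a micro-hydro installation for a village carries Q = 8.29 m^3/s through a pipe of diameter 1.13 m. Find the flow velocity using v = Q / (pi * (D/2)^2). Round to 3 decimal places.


Compute pipe cross-sectional area:
  A = pi * (D/2)^2 = pi * (1.13/2)^2 = 1.0029 m^2
Calculate velocity:
  v = Q / A = 8.29 / 1.0029
  v = 8.266 m/s

8.266


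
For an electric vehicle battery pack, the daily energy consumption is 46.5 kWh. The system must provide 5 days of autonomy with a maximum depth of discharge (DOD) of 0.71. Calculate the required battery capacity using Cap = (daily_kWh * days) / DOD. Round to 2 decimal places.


Total energy needed = daily * days = 46.5 * 5 = 232.5 kWh
Account for depth of discharge:
  Cap = total_energy / DOD = 232.5 / 0.71
  Cap = 327.46 kWh

327.46


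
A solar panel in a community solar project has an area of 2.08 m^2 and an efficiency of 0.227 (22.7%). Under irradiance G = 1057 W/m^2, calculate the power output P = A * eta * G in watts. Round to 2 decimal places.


Use the solar power formula P = A * eta * G.
Given: A = 2.08 m^2, eta = 0.227, G = 1057 W/m^2
P = 2.08 * 0.227 * 1057
P = 499.07 W

499.07


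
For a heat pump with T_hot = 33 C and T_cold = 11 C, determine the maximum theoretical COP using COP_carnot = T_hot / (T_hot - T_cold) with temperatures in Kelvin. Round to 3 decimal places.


Convert to Kelvin:
  T_hot = 33 + 273.15 = 306.15 K
  T_cold = 11 + 273.15 = 284.15 K
Apply Carnot COP formula:
  COP = T_hot_K / (T_hot_K - T_cold_K) = 306.15 / 22.0
  COP = 13.916

13.916


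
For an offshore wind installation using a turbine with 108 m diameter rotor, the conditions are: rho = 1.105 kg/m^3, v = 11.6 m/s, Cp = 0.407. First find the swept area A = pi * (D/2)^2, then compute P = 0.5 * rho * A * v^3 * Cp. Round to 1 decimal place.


Step 1 -- Compute swept area:
  A = pi * (D/2)^2 = pi * (108/2)^2 = 9160.88 m^2
Step 2 -- Apply wind power equation:
  P = 0.5 * rho * A * v^3 * Cp
  v^3 = 11.6^3 = 1560.896
  P = 0.5 * 1.105 * 9160.88 * 1560.896 * 0.407
  P = 3215422.5 W

3215422.5


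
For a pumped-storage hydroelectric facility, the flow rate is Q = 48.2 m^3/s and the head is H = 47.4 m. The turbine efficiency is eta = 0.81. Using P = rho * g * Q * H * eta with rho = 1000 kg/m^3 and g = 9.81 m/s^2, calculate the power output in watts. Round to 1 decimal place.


Apply the hydropower formula P = rho * g * Q * H * eta
rho * g = 1000 * 9.81 = 9810.0
P = 9810.0 * 48.2 * 47.4 * 0.81
P = 18154295.7 W

18154295.7


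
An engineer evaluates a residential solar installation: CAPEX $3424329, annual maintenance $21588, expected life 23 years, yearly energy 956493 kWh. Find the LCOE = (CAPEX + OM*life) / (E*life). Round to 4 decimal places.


Total cost = CAPEX + OM * lifetime = 3424329 + 21588 * 23 = 3424329 + 496524 = 3920853
Total generation = annual * lifetime = 956493 * 23 = 21999339 kWh
LCOE = 3920853 / 21999339
LCOE = 0.1782 $/kWh

0.1782


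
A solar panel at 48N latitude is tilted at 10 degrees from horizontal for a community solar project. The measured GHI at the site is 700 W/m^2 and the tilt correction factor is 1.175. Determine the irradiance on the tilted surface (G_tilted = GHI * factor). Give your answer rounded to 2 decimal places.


Identify the given values:
  GHI = 700 W/m^2, tilt correction factor = 1.175
Apply the formula G_tilted = GHI * factor:
  G_tilted = 700 * 1.175
  G_tilted = 822.50 W/m^2

822.50


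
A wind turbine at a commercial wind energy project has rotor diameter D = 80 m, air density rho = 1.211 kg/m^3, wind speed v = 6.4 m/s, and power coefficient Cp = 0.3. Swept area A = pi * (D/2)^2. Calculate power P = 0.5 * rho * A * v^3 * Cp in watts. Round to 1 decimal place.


Step 1 -- Compute swept area:
  A = pi * (D/2)^2 = pi * (80/2)^2 = 5026.55 m^2
Step 2 -- Apply wind power equation:
  P = 0.5 * rho * A * v^3 * Cp
  v^3 = 6.4^3 = 262.144
  P = 0.5 * 1.211 * 5026.55 * 262.144 * 0.3
  P = 239356.5 W

239356.5


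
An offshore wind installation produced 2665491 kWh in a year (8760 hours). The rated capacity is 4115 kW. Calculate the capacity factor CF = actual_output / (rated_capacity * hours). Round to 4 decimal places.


Capacity factor = actual output / maximum possible output
Maximum possible = rated * hours = 4115 * 8760 = 36047400 kWh
CF = 2665491 / 36047400
CF = 0.0739

0.0739


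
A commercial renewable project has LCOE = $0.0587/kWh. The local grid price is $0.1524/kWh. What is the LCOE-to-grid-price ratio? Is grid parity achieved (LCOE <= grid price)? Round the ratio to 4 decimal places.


Compare LCOE to grid price:
  LCOE = $0.0587/kWh, Grid price = $0.1524/kWh
  Ratio = LCOE / grid_price = 0.0587 / 0.1524 = 0.3852
  Grid parity achieved (ratio <= 1)? yes

0.3852


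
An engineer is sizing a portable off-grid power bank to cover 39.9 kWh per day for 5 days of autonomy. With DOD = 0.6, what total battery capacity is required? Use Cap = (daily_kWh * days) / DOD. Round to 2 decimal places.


Total energy needed = daily * days = 39.9 * 5 = 199.5 kWh
Account for depth of discharge:
  Cap = total_energy / DOD = 199.5 / 0.6
  Cap = 332.50 kWh

332.50


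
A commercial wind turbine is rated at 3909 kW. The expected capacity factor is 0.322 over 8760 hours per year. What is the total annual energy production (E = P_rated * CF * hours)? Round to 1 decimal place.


Annual energy = rated_kW * capacity_factor * hours_per_year
Given: P_rated = 3909 kW, CF = 0.322, hours = 8760
E = 3909 * 0.322 * 8760
E = 11026194.5 kWh

11026194.5


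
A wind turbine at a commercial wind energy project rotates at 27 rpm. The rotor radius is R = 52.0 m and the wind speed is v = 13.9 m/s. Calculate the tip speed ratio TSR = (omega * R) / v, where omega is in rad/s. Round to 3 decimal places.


Convert rotational speed to rad/s:
  omega = 27 * 2 * pi / 60 = 2.8274 rad/s
Compute tip speed:
  v_tip = omega * R = 2.8274 * 52.0 = 147.027 m/s
Tip speed ratio:
  TSR = v_tip / v_wind = 147.027 / 13.9 = 10.577

10.577


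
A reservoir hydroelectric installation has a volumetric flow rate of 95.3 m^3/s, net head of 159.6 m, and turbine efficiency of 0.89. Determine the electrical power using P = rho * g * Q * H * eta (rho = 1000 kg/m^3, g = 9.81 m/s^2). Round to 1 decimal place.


Apply the hydropower formula P = rho * g * Q * H * eta
rho * g = 1000 * 9.81 = 9810.0
P = 9810.0 * 95.3 * 159.6 * 0.89
P = 132795941.3 W

132795941.3


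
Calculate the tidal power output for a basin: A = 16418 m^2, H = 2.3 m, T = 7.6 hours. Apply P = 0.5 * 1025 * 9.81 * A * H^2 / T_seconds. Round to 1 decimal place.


Convert period to seconds: T = 7.6 * 3600 = 27360.0 s
H^2 = 2.3^2 = 5.29
P = 0.5 * rho * g * A * H^2 / T
P = 0.5 * 1025 * 9.81 * 16418 * 5.29 / 27360.0
P = 15959.6 W

15959.6


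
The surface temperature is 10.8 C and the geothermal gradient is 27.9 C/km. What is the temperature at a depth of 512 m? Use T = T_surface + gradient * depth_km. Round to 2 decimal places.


Convert depth to km: 512 / 1000 = 0.512 km
Temperature increase = gradient * depth_km = 27.9 * 0.512 = 14.28 C
Temperature at depth = T_surface + delta_T = 10.8 + 14.28
T = 25.08 C

25.08


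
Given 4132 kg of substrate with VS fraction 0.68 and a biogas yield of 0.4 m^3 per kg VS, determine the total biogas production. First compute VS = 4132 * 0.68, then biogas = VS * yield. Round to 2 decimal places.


Compute volatile solids:
  VS = mass * VS_fraction = 4132 * 0.68 = 2809.76 kg
Calculate biogas volume:
  Biogas = VS * specific_yield = 2809.76 * 0.4
  Biogas = 1123.90 m^3

1123.90


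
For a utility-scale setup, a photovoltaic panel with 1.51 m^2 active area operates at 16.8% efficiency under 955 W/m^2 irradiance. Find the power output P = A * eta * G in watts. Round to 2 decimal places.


Use the solar power formula P = A * eta * G.
Given: A = 1.51 m^2, eta = 0.168, G = 955 W/m^2
P = 1.51 * 0.168 * 955
P = 242.26 W

242.26


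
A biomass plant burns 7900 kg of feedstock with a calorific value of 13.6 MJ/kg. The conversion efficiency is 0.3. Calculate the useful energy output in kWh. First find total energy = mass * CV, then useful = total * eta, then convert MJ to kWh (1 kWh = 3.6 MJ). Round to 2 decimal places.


Total energy = mass * CV = 7900 * 13.6 = 107440.0 MJ
Useful energy = total * eta = 107440.0 * 0.3 = 32232.0 MJ
Convert to kWh: 32232.0 / 3.6
Useful energy = 8953.33 kWh

8953.33


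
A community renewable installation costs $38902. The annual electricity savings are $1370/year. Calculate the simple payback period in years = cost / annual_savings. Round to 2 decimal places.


Simple payback period = initial cost / annual savings
Payback = 38902 / 1370
Payback = 28.40 years

28.40


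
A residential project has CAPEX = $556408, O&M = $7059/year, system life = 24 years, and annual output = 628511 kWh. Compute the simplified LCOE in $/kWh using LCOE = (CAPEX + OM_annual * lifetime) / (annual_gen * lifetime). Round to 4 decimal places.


Total cost = CAPEX + OM * lifetime = 556408 + 7059 * 24 = 556408 + 169416 = 725824
Total generation = annual * lifetime = 628511 * 24 = 15084264 kWh
LCOE = 725824 / 15084264
LCOE = 0.0481 $/kWh

0.0481


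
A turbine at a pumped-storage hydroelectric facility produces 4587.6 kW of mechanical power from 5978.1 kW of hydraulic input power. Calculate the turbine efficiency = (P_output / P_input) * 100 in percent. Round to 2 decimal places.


Turbine efficiency = (output power / input power) * 100
eta = (4587.6 / 5978.1) * 100
eta = 76.74%

76.74


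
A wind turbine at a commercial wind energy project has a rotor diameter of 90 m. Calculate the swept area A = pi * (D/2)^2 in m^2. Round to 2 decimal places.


Compute the rotor radius:
  r = D / 2 = 90 / 2 = 45.0 m
Calculate swept area:
  A = pi * r^2 = pi * 45.0^2
  A = 6361.73 m^2

6361.73


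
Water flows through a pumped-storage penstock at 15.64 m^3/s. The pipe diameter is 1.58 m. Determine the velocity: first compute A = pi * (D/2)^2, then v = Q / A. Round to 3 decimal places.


Compute pipe cross-sectional area:
  A = pi * (D/2)^2 = pi * (1.58/2)^2 = 1.9607 m^2
Calculate velocity:
  v = Q / A = 15.64 / 1.9607
  v = 7.977 m/s

7.977


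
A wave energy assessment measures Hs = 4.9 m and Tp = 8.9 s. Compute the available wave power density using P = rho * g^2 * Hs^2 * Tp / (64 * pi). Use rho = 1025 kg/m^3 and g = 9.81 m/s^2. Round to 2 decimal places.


Apply wave power formula:
  g^2 = 9.81^2 = 96.2361
  Hs^2 = 4.9^2 = 24.01
  Numerator = rho * g^2 * Hs^2 * Tp = 1025 * 96.2361 * 24.01 * 8.9 = 21078710.87
  Denominator = 64 * pi = 201.0619
  P = 21078710.87 / 201.0619 = 104836.91 W/m

104836.91


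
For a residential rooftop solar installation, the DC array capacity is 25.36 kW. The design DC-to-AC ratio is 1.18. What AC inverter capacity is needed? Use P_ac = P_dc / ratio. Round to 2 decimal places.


The inverter AC capacity is determined by the DC/AC ratio.
Given: P_dc = 25.36 kW, DC/AC ratio = 1.18
P_ac = P_dc / ratio = 25.36 / 1.18
P_ac = 21.49 kW

21.49


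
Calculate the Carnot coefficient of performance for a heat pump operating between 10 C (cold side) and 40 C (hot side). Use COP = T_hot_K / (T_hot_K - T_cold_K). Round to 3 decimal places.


Convert to Kelvin:
  T_hot = 40 + 273.15 = 313.15 K
  T_cold = 10 + 273.15 = 283.15 K
Apply Carnot COP formula:
  COP = T_hot_K / (T_hot_K - T_cold_K) = 313.15 / 30.0
  COP = 10.438

10.438


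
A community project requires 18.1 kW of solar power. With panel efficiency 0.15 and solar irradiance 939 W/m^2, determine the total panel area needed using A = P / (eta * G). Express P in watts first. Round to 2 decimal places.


Convert target power to watts: P = 18.1 * 1000 = 18100.0 W
Compute denominator: eta * G = 0.15 * 939 = 140.85
Required area A = P / (eta * G) = 18100.0 / 140.85
A = 128.51 m^2

128.51


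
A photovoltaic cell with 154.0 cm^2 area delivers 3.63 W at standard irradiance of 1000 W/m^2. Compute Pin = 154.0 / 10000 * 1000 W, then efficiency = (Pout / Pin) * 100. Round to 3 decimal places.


First compute the input power:
  Pin = area_cm2 / 10000 * G = 154.0 / 10000 * 1000 = 15.4 W
Then compute efficiency:
  Efficiency = (Pout / Pin) * 100 = (3.63 / 15.4) * 100
  Efficiency = 23.571%

23.571


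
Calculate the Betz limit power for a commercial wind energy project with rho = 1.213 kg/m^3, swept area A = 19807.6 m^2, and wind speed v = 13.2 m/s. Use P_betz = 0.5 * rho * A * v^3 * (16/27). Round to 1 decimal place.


The Betz coefficient Cp_max = 16/27 = 0.5926
v^3 = 13.2^3 = 2299.968
P_betz = 0.5 * rho * A * v^3 * Cp_max
P_betz = 0.5 * 1.213 * 19807.6 * 2299.968 * 0.5926
P_betz = 16373468.0 W

16373468.0


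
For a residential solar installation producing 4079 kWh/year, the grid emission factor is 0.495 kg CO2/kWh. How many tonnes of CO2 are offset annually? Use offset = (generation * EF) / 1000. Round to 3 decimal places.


CO2 offset in kg = generation * emission_factor
CO2 offset = 4079 * 0.495 = 2019.11 kg
Convert to tonnes:
  CO2 offset = 2019.11 / 1000 = 2.019 tonnes

2.019


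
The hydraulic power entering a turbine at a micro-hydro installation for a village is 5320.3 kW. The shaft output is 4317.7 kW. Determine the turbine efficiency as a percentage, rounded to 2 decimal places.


Turbine efficiency = (output power / input power) * 100
eta = (4317.7 / 5320.3) * 100
eta = 81.16%

81.16


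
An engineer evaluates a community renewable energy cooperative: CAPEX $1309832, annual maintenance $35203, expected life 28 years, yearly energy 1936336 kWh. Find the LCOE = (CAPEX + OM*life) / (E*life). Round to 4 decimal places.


Total cost = CAPEX + OM * lifetime = 1309832 + 35203 * 28 = 1309832 + 985684 = 2295516
Total generation = annual * lifetime = 1936336 * 28 = 54217408 kWh
LCOE = 2295516 / 54217408
LCOE = 0.0423 $/kWh

0.0423


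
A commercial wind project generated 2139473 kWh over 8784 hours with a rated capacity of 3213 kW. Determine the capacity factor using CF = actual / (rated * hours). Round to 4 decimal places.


Capacity factor = actual output / maximum possible output
Maximum possible = rated * hours = 3213 * 8784 = 28222992 kWh
CF = 2139473 / 28222992
CF = 0.0758

0.0758


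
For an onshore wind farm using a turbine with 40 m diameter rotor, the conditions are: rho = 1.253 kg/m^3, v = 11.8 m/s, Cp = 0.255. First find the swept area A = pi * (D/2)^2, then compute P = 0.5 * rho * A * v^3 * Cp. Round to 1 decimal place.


Step 1 -- Compute swept area:
  A = pi * (D/2)^2 = pi * (40/2)^2 = 1256.64 m^2
Step 2 -- Apply wind power equation:
  P = 0.5 * rho * A * v^3 * Cp
  v^3 = 11.8^3 = 1643.032
  P = 0.5 * 1.253 * 1256.64 * 1643.032 * 0.255
  P = 329850.5 W

329850.5


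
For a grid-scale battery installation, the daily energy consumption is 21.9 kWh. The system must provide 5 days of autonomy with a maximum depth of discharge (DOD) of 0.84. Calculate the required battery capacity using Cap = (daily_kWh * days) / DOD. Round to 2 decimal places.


Total energy needed = daily * days = 21.9 * 5 = 109.5 kWh
Account for depth of discharge:
  Cap = total_energy / DOD = 109.5 / 0.84
  Cap = 130.36 kWh

130.36


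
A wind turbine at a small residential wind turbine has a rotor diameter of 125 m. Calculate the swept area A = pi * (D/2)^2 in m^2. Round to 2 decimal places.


Compute the rotor radius:
  r = D / 2 = 125 / 2 = 62.5 m
Calculate swept area:
  A = pi * r^2 = pi * 62.5^2
  A = 12271.85 m^2

12271.85


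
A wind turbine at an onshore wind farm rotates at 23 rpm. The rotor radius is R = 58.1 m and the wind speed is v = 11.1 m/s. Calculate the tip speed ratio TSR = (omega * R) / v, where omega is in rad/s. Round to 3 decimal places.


Convert rotational speed to rad/s:
  omega = 23 * 2 * pi / 60 = 2.4086 rad/s
Compute tip speed:
  v_tip = omega * R = 2.4086 * 58.1 = 139.937 m/s
Tip speed ratio:
  TSR = v_tip / v_wind = 139.937 / 11.1 = 12.607

12.607


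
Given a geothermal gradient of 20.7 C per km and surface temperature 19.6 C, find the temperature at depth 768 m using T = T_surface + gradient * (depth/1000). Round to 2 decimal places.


Convert depth to km: 768 / 1000 = 0.768 km
Temperature increase = gradient * depth_km = 20.7 * 0.768 = 15.9 C
Temperature at depth = T_surface + delta_T = 19.6 + 15.9
T = 35.50 C

35.50


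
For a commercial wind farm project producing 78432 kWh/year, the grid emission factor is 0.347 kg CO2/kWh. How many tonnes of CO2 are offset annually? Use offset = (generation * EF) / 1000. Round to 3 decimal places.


CO2 offset in kg = generation * emission_factor
CO2 offset = 78432 * 0.347 = 27215.9 kg
Convert to tonnes:
  CO2 offset = 27215.9 / 1000 = 27.216 tonnes

27.216


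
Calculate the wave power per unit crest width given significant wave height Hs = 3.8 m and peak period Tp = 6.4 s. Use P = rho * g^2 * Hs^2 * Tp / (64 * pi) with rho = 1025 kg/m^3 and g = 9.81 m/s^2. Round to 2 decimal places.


Apply wave power formula:
  g^2 = 9.81^2 = 96.2361
  Hs^2 = 3.8^2 = 14.44
  Numerator = rho * g^2 * Hs^2 * Tp = 1025 * 96.2361 * 14.44 * 6.4 = 9116099.3
  Denominator = 64 * pi = 201.0619
  P = 9116099.3 / 201.0619 = 45339.76 W/m

45339.76


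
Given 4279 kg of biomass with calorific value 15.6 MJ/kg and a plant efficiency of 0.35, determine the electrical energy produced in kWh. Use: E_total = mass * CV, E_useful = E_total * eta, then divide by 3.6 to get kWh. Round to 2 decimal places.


Total energy = mass * CV = 4279 * 15.6 = 66752.4 MJ
Useful energy = total * eta = 66752.4 * 0.35 = 23363.34 MJ
Convert to kWh: 23363.34 / 3.6
Useful energy = 6489.82 kWh

6489.82


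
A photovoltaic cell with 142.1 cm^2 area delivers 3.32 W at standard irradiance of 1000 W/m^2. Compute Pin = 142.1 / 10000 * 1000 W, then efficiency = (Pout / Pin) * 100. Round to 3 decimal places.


First compute the input power:
  Pin = area_cm2 / 10000 * G = 142.1 / 10000 * 1000 = 14.21 W
Then compute efficiency:
  Efficiency = (Pout / Pin) * 100 = (3.32 / 14.21) * 100
  Efficiency = 23.364%

23.364


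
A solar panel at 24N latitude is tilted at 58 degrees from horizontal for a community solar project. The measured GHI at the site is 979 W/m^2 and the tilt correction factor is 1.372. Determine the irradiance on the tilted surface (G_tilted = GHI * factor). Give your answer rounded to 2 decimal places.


Identify the given values:
  GHI = 979 W/m^2, tilt correction factor = 1.372
Apply the formula G_tilted = GHI * factor:
  G_tilted = 979 * 1.372
  G_tilted = 1343.19 W/m^2

1343.19


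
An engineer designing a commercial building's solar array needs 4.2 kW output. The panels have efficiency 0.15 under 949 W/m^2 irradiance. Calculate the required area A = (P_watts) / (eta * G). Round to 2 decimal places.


Convert target power to watts: P = 4.2 * 1000 = 4200.0 W
Compute denominator: eta * G = 0.15 * 949 = 142.35
Required area A = P / (eta * G) = 4200.0 / 142.35
A = 29.50 m^2

29.50


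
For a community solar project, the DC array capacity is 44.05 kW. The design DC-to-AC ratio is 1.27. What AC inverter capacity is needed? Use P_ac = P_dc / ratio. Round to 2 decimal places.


The inverter AC capacity is determined by the DC/AC ratio.
Given: P_dc = 44.05 kW, DC/AC ratio = 1.27
P_ac = P_dc / ratio = 44.05 / 1.27
P_ac = 34.69 kW

34.69


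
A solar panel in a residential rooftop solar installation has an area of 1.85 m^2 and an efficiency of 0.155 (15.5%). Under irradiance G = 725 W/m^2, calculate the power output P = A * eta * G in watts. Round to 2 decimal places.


Use the solar power formula P = A * eta * G.
Given: A = 1.85 m^2, eta = 0.155, G = 725 W/m^2
P = 1.85 * 0.155 * 725
P = 207.89 W

207.89


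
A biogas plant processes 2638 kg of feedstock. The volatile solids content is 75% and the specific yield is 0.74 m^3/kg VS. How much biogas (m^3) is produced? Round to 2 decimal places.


Compute volatile solids:
  VS = mass * VS_fraction = 2638 * 0.75 = 1978.5 kg
Calculate biogas volume:
  Biogas = VS * specific_yield = 1978.5 * 0.74
  Biogas = 1464.09 m^3

1464.09


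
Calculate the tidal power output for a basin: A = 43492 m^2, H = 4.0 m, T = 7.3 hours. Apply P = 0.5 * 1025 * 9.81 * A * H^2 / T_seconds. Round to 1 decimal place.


Convert period to seconds: T = 7.3 * 3600 = 26280.0 s
H^2 = 4.0^2 = 16.0
P = 0.5 * rho * g * A * H^2 / T
P = 0.5 * 1025 * 9.81 * 43492 * 16.0 / 26280.0
P = 133127.2 W

133127.2


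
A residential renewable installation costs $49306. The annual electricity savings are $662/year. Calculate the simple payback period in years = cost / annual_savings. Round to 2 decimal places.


Simple payback period = initial cost / annual savings
Payback = 49306 / 662
Payback = 74.48 years

74.48


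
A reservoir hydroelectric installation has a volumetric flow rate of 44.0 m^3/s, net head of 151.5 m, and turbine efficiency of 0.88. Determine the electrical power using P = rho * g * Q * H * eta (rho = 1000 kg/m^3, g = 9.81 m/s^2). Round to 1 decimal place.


Apply the hydropower formula P = rho * g * Q * H * eta
rho * g = 1000 * 9.81 = 9810.0
P = 9810.0 * 44.0 * 151.5 * 0.88
P = 57546244.8 W

57546244.8


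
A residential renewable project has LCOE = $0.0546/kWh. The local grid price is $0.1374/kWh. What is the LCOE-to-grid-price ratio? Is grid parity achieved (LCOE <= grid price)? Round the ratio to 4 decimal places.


Compare LCOE to grid price:
  LCOE = $0.0546/kWh, Grid price = $0.1374/kWh
  Ratio = LCOE / grid_price = 0.0546 / 0.1374 = 0.3974
  Grid parity achieved (ratio <= 1)? yes

0.3974


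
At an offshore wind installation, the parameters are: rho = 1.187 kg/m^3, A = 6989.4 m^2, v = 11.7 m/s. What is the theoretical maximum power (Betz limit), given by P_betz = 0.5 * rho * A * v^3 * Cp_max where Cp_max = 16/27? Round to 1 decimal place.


The Betz coefficient Cp_max = 16/27 = 0.5926
v^3 = 11.7^3 = 1601.613
P_betz = 0.5 * rho * A * v^3 * Cp_max
P_betz = 0.5 * 1.187 * 6989.4 * 1601.613 * 0.5926
P_betz = 3937081.7 W

3937081.7


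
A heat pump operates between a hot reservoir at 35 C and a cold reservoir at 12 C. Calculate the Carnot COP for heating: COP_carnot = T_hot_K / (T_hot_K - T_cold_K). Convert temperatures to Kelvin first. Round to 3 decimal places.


Convert to Kelvin:
  T_hot = 35 + 273.15 = 308.15 K
  T_cold = 12 + 273.15 = 285.15 K
Apply Carnot COP formula:
  COP = T_hot_K / (T_hot_K - T_cold_K) = 308.15 / 23.0
  COP = 13.398

13.398


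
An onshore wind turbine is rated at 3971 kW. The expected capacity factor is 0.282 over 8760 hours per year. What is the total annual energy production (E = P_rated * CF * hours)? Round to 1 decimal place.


Annual energy = rated_kW * capacity_factor * hours_per_year
Given: P_rated = 3971 kW, CF = 0.282, hours = 8760
E = 3971 * 0.282 * 8760
E = 9809640.7 kWh

9809640.7


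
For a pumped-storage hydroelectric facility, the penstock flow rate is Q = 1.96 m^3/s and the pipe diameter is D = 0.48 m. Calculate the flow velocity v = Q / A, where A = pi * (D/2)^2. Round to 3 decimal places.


Compute pipe cross-sectional area:
  A = pi * (D/2)^2 = pi * (0.48/2)^2 = 0.181 m^2
Calculate velocity:
  v = Q / A = 1.96 / 0.181
  v = 10.831 m/s

10.831


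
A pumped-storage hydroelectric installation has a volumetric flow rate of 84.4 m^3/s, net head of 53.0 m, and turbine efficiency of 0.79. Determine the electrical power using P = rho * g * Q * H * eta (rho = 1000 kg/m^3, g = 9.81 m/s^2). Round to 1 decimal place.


Apply the hydropower formula P = rho * g * Q * H * eta
rho * g = 1000 * 9.81 = 9810.0
P = 9810.0 * 84.4 * 53.0 * 0.79
P = 34666852.7 W

34666852.7


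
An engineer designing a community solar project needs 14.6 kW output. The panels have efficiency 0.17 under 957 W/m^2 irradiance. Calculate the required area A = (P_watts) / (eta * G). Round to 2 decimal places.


Convert target power to watts: P = 14.6 * 1000 = 14600.0 W
Compute denominator: eta * G = 0.17 * 957 = 162.69
Required area A = P / (eta * G) = 14600.0 / 162.69
A = 89.74 m^2

89.74


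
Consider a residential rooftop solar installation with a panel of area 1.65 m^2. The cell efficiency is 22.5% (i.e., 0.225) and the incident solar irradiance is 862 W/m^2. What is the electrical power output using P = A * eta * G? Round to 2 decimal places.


Use the solar power formula P = A * eta * G.
Given: A = 1.65 m^2, eta = 0.225, G = 862 W/m^2
P = 1.65 * 0.225 * 862
P = 320.02 W

320.02


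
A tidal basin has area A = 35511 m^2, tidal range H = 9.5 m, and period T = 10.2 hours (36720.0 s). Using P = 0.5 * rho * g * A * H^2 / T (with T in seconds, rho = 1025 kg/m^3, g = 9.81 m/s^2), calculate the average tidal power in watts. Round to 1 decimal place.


Convert period to seconds: T = 10.2 * 3600 = 36720.0 s
H^2 = 9.5^2 = 90.25
P = 0.5 * rho * g * A * H^2 / T
P = 0.5 * 1025 * 9.81 * 35511 * 90.25 / 36720.0
P = 438803.7 W

438803.7


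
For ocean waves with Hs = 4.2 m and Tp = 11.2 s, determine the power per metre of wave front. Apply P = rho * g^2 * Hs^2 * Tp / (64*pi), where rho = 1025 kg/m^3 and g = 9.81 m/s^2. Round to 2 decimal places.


Apply wave power formula:
  g^2 = 9.81^2 = 96.2361
  Hs^2 = 4.2^2 = 17.64
  Numerator = rho * g^2 * Hs^2 * Tp = 1025 * 96.2361 * 17.64 * 11.2 = 19488503.15
  Denominator = 64 * pi = 201.0619
  P = 19488503.15 / 201.0619 = 96927.86 W/m

96927.86


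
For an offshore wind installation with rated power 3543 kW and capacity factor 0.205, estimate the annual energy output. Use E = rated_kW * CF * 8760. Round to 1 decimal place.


Annual energy = rated_kW * capacity_factor * hours_per_year
Given: P_rated = 3543 kW, CF = 0.205, hours = 8760
E = 3543 * 0.205 * 8760
E = 6362519.4 kWh

6362519.4


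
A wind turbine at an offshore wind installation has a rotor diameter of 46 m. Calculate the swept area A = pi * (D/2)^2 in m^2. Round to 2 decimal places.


Compute the rotor radius:
  r = D / 2 = 46 / 2 = 23.0 m
Calculate swept area:
  A = pi * r^2 = pi * 23.0^2
  A = 1661.90 m^2

1661.90


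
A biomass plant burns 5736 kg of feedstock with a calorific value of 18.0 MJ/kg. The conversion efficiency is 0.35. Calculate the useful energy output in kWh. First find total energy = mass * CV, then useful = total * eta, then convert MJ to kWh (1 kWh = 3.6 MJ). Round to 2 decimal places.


Total energy = mass * CV = 5736 * 18.0 = 103248.0 MJ
Useful energy = total * eta = 103248.0 * 0.35 = 36136.8 MJ
Convert to kWh: 36136.8 / 3.6
Useful energy = 10038.00 kWh

10038.00


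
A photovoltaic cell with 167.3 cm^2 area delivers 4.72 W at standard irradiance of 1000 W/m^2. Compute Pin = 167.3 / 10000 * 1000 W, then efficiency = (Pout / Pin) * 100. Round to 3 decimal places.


First compute the input power:
  Pin = area_cm2 / 10000 * G = 167.3 / 10000 * 1000 = 16.73 W
Then compute efficiency:
  Efficiency = (Pout / Pin) * 100 = (4.72 / 16.73) * 100
  Efficiency = 28.213%

28.213


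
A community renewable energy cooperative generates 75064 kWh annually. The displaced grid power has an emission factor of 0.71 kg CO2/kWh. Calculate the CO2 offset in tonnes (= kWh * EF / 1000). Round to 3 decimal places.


CO2 offset in kg = generation * emission_factor
CO2 offset = 75064 * 0.71 = 53295.44 kg
Convert to tonnes:
  CO2 offset = 53295.44 / 1000 = 53.295 tonnes

53.295


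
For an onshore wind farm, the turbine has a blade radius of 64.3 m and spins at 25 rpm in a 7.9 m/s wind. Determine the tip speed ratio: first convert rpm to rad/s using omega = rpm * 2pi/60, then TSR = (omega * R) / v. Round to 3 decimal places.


Convert rotational speed to rad/s:
  omega = 25 * 2 * pi / 60 = 2.618 rad/s
Compute tip speed:
  v_tip = omega * R = 2.618 * 64.3 = 168.337 m/s
Tip speed ratio:
  TSR = v_tip / v_wind = 168.337 / 7.9 = 21.308

21.308


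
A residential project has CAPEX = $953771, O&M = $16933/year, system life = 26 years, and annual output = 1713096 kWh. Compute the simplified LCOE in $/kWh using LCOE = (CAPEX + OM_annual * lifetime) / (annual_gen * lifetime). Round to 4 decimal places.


Total cost = CAPEX + OM * lifetime = 953771 + 16933 * 26 = 953771 + 440258 = 1394029
Total generation = annual * lifetime = 1713096 * 26 = 44540496 kWh
LCOE = 1394029 / 44540496
LCOE = 0.0313 $/kWh

0.0313


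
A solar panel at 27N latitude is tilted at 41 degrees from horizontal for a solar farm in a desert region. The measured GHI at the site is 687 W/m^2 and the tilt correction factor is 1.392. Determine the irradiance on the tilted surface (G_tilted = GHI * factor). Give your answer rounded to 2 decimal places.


Identify the given values:
  GHI = 687 W/m^2, tilt correction factor = 1.392
Apply the formula G_tilted = GHI * factor:
  G_tilted = 687 * 1.392
  G_tilted = 956.30 W/m^2

956.30


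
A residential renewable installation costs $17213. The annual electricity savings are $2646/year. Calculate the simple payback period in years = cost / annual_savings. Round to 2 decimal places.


Simple payback period = initial cost / annual savings
Payback = 17213 / 2646
Payback = 6.51 years

6.51


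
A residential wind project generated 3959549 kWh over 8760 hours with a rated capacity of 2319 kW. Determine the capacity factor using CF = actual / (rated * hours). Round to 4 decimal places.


Capacity factor = actual output / maximum possible output
Maximum possible = rated * hours = 2319 * 8760 = 20314440 kWh
CF = 3959549 / 20314440
CF = 0.1949

0.1949


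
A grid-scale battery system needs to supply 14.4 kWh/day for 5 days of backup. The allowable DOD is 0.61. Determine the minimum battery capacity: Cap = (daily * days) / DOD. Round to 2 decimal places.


Total energy needed = daily * days = 14.4 * 5 = 72.0 kWh
Account for depth of discharge:
  Cap = total_energy / DOD = 72.0 / 0.61
  Cap = 118.03 kWh

118.03


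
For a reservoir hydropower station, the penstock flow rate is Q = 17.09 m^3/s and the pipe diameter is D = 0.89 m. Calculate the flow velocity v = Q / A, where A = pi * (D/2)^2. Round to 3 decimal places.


Compute pipe cross-sectional area:
  A = pi * (D/2)^2 = pi * (0.89/2)^2 = 0.6221 m^2
Calculate velocity:
  v = Q / A = 17.09 / 0.6221
  v = 27.471 m/s

27.471


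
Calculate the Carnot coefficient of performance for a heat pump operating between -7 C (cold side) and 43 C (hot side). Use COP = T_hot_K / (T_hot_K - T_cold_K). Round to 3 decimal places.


Convert to Kelvin:
  T_hot = 43 + 273.15 = 316.15 K
  T_cold = -7 + 273.15 = 266.15 K
Apply Carnot COP formula:
  COP = T_hot_K / (T_hot_K - T_cold_K) = 316.15 / 50.0
  COP = 6.323

6.323


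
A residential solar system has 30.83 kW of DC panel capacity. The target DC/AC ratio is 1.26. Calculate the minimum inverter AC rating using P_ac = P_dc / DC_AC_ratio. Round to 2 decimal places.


The inverter AC capacity is determined by the DC/AC ratio.
Given: P_dc = 30.83 kW, DC/AC ratio = 1.26
P_ac = P_dc / ratio = 30.83 / 1.26
P_ac = 24.47 kW

24.47


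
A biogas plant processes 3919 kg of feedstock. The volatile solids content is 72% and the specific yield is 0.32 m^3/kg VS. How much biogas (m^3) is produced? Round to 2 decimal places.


Compute volatile solids:
  VS = mass * VS_fraction = 3919 * 0.72 = 2821.68 kg
Calculate biogas volume:
  Biogas = VS * specific_yield = 2821.68 * 0.32
  Biogas = 902.94 m^3

902.94


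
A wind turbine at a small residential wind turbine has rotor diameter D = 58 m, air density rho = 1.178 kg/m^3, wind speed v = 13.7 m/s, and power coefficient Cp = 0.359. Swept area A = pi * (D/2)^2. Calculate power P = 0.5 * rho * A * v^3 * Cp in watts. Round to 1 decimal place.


Step 1 -- Compute swept area:
  A = pi * (D/2)^2 = pi * (58/2)^2 = 2642.08 m^2
Step 2 -- Apply wind power equation:
  P = 0.5 * rho * A * v^3 * Cp
  v^3 = 13.7^3 = 2571.353
  P = 0.5 * 1.178 * 2642.08 * 2571.353 * 0.359
  P = 1436538.6 W

1436538.6


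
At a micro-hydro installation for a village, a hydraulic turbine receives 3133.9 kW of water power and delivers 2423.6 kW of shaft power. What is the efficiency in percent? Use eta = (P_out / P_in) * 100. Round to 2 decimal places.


Turbine efficiency = (output power / input power) * 100
eta = (2423.6 / 3133.9) * 100
eta = 77.33%

77.33


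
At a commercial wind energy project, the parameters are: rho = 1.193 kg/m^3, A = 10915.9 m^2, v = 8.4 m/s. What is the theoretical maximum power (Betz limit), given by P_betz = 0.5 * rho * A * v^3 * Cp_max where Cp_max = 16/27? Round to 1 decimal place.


The Betz coefficient Cp_max = 16/27 = 0.5926
v^3 = 8.4^3 = 592.704
P_betz = 0.5 * rho * A * v^3 * Cp_max
P_betz = 0.5 * 1.193 * 10915.9 * 592.704 * 0.5926
P_betz = 2286989.0 W

2286989.0


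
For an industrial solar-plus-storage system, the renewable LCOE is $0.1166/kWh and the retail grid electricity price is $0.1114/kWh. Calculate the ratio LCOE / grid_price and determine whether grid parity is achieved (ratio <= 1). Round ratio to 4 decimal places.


Compare LCOE to grid price:
  LCOE = $0.1166/kWh, Grid price = $0.1114/kWh
  Ratio = LCOE / grid_price = 0.1166 / 0.1114 = 1.0467
  Grid parity achieved (ratio <= 1)? no

1.0467
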